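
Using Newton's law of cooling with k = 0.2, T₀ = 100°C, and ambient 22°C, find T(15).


Newton's law: dT/dt = -k(T - T_a) has solution T(t) = T_a + (T₀ - T_a)e^(-kt).
Plug in T_a = 22, T₀ = 100, k = 0.2, t = 15: T(15) = 22 + (78)e^(-3.00) ≈ 25.9°C.


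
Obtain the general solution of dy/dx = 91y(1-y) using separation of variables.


Separate: dy/[y(1-y)] = 91 dx.
Partial fractions: 1/[y(1-y)] = 1/y + 1/(1-y).
Integrate: ln|y/(1-y)| = 91x + C₀.
Solve for y: y = 1/(1 + Ce^(-91x)).


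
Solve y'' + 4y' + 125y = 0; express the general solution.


Characteristic equation: r² + 4r + 125 = 0.
Discriminant is negative; roots r = -2 ± 11i (complex conjugate pair).
General solution uses e^(α x)(C₁ cos(β x) + C₂ sin(β x)): y = e^(-2x)(C₁cos(11x) + C₂sin(11x)).


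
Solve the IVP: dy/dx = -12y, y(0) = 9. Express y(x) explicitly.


General solution of y' = -12y is y = Ce^(-12x).
Apply y(0) = 9: C = 9.
Particular solution: y = 9e^(-12x).


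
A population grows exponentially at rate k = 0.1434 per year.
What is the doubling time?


Exponential growth: P(t) = P₀ e^(0.1434t). Set P(t)/P₀ = 2: e^(0.1434t) = 2.
Solve: t = ln(2)/0.1434 ≈ 4.83 years.


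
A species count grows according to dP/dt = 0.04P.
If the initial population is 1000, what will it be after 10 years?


The ODE dP/dt = 0.04P has solution P(t) = P(0)e^(0.04t).
Substitute P(0) = 1000 and t = 10: P(10) = 1000 e^(0.40) ≈ 1492.


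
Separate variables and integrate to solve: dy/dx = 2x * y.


Separate variables: dy/y = 2x dx.
Integrate: ln|y| = x^2 + C₀.
Exponentiate: y = Ce^(x^2).


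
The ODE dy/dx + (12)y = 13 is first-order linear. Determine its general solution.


P(x) = 12, Q(x) = 13; integrating factor μ = e^(12x).
(μ y)' = 13e^(12x) ⇒ μ y = (13/12)e^(12x) + C.
Divide by μ: y = 13/12 + Ce^(-12x).


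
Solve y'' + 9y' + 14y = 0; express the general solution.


Characteristic equation: r² + 9r + 14 = 0.
Factor: (r + 7)(r + 2) = 0 ⇒ r = -7, -2 (distinct real).
General solution: y = C₁e^(-7x) + C₂e^(-2x).


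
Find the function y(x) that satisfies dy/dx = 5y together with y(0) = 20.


General solution of y' = 5y is y = Ce^(5x).
Apply y(0) = 20: C = 20.
Particular solution: y = 20e^(5x).


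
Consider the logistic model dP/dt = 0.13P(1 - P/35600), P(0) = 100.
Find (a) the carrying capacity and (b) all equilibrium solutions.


Logistic ODE dP/dt = 0.13P(1 - P/35600) has equilibria where dP/dt = 0, i.e. P = 0 or P = 35600.
The coefficient (1 - P/K) = 0 when P = K, identifying K = 35600 as the carrying capacity.
(a) K = 35600; (b) equilibria P = 0 and P = 35600.


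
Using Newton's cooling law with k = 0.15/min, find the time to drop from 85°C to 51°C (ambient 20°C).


From T(t) = T_a + (T₀ - T_a)e^(-kt), set T(t) = 51:
(51 - 20) / (85 - 20) = e^(-0.15t), so t = -ln(0.477)/0.15 ≈ 4.9 minutes.


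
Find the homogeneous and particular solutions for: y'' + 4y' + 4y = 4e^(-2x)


Characteristic polynomial (r + 2)² = 0; repeated root r = -2.
y_h = (C₁ + C₂x)e^(-2x). Forcing matches the repeated root (resonance), so try y_p = Ax² e^(-2x).
Substitute and solve for A: 2A = 4, so A = 2.
General solution: y = (C₁ + C₂x + 2x²)e^(-2x).


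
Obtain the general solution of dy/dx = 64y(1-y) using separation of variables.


Separate: dy/[y(1-y)] = 64 dx.
Partial fractions: 1/[y(1-y)] = 1/y + 1/(1-y).
Integrate: ln|y/(1-y)| = 64x + C₀.
Solve for y: y = 1/(1 + Ce^(-64x)).


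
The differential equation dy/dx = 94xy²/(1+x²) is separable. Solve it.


Separate: dy/y² = 94x/(1+x²) dx.
Integrate LHS: ∫ dy/y² = -1/y.
Integrate RHS via u = 1+x²: 47ln(1+x²) + C.
Result: -1/y = 47ln(1+x²) + C.


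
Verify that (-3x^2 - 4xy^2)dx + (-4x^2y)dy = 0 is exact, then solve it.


Check exactness: ∂M/∂y = -8xy and ∂N/∂x = -8xy; equal, so the equation is exact.
Integrate M with respect to x (treating y as constant): ∫M dx = -x^3 - 2x^2y^2 + h(y).
Differentiate w.r.t. y and set equal to N: all terms match, so h'(y) = 0 and h is a constant absorbed into C.
General solution: -x^3 - 2x^2y^2 = C.


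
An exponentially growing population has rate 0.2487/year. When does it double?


Exponential growth: P(t) = P₀ e^(0.2487t). Set P(t)/P₀ = 2: e^(0.2487t) = 2.
Solve: t = ln(2)/0.2487 ≈ 2.79 years.


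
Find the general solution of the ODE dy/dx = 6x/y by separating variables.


Separate variables: y dy = 6x dx.
Integrate both sides: y²/2 = 3x^2 + C₀.
Multiply by 2: y² = 6x^2 + C.


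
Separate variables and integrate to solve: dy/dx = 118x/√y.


Separate: √y dy = 118x dx.
Integrate: (2/3)y^(3/2) = 59x² + C.


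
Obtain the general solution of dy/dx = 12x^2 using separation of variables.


Integrate both sides with respect to x: y = ∫ 12x^2 dx = 4x^3 + C.


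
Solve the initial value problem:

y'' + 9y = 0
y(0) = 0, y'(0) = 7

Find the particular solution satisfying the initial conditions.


Characteristic roots of r² + 9 = 0 are ±3i, so y = C₁cos(3x) + C₂sin(3x).
Apply y(0) = 0: C₁ = 0. Differentiate and apply y'(0) = 7: 3·C₂ = 7, so C₂ = 7/3.
Particular solution: y = (7/3)sin(3x).


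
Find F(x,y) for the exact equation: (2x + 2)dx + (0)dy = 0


Check exactness: ∂M/∂y = 0 and ∂N/∂x = 0; equal, so the equation is exact.
Integrate M with respect to x (treating y as constant): ∫M dx = x^2 + 2x + h(y).
Differentiate w.r.t. y and set equal to N: all terms match, so h'(y) = 0 and h is a constant absorbed into C.
General solution: x^2 + 2x = C.


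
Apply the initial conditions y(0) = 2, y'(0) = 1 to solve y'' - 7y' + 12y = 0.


Characteristic roots of r² - 7r + 12 = 0 are 3, 4.
General solution y = c₁ e^(3x) + c₂ e^(4x).
Apply y(0) = 2: c₁ + c₂ = 2. Apply y'(0) = 1: 3 c₁ + 4 c₂ = 1.
Solve: c₁ = 7, c₂ = -5.
Particular solution: y = 7e^(3x) - 5e^(4x).


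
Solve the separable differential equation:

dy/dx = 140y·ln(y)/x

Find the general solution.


Separate: dy/[y ln(y)] = 140 dx/x.
Substitute u = ln(y): du/u = 140 dx/x.
Integrate: ln|ln(y)| = 140ln|x| + C₀, hence ln(y) = C·x^140.


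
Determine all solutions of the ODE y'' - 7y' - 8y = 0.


Characteristic equation: r² - 7r - 8 = 0.
Factor: (r + 1)(r - 8) = 0 ⇒ r = -1, 8 (distinct real).
General solution: y = C₁e^(-x) + C₂e^(8x).


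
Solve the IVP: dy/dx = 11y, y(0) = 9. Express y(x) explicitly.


General solution of y' = 11y is y = Ce^(11x).
Apply y(0) = 9: C = 9.
Particular solution: y = 9e^(11x).


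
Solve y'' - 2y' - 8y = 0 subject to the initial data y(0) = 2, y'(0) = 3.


Characteristic roots of r² - 2r - 8 = 0 are -2, 4.
General solution y = c₁ e^(-2x) + c₂ e^(4x).
Apply y(0) = 2: c₁ + c₂ = 2. Apply y'(0) = 3: -2 c₁ + 4 c₂ = 3.
Solve: c₁ = 5/6, c₂ = 7/6.
Particular solution: y = (5/6)e^(-2x) + (7/6)e^(4x).


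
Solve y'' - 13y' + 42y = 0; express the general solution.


Characteristic equation: r² - 13r + 42 = 0.
Factor: (r - 7)(r - 6) = 0 ⇒ r = 7, 6 (distinct real).
General solution: y = C₁e^(7x) + C₂e^(6x).


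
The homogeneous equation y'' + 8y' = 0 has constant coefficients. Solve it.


Characteristic equation: r² + 8r = 0.
Factor: (r + 8)(r - 0) = 0 ⇒ r = -8, 0 (distinct real).
General solution: y = C₁e^(-8x) + C₂.


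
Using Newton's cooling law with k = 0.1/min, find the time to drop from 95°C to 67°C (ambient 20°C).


From T(t) = T_a + (T₀ - T_a)e^(-kt), set T(t) = 67:
(67 - 20) / (95 - 20) = e^(-0.1t), so t = -ln(0.627)/0.1 ≈ 4.7 minutes.


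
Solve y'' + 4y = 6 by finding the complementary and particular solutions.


Homogeneous part: r² + 4 = 0 ⇒ r = ±2i, so y_h = C₁cos(2x) + C₂sin(2x).
Try constant y_p = A; plug in: 4A = 6 ⇒ A = 3/2.
General solution: y = C₁cos(2x) + C₂sin(2x) + 3/2.


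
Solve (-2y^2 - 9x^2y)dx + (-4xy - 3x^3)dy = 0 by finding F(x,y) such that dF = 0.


Check exactness: ∂M/∂y = -4y - 9x^2 and ∂N/∂x = -4y - 9x^2; equal, so the equation is exact.
Integrate M with respect to x (treating y as constant): ∫M dx = -2xy^2 - 3x^3y + h(y).
Differentiate w.r.t. y and set equal to N: all terms match, so h'(y) = 0 and h is a constant absorbed into C.
General solution: -2xy^2 - 3x^3y = C.


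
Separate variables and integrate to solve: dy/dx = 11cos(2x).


g(y) = 1, so integrate directly: y = ∫ 11cos(2x) dx = (11/2)sin(2x) + C.


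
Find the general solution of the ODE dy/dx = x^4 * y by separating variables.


Separate variables: dy/y = x^4 dx.
Integrate: ln|y| = (1/5)x^5 + C₀.
Exponentiate: y = Ce^((1/5)x^5).


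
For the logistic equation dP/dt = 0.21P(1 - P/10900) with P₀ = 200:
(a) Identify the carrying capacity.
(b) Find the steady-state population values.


Logistic ODE dP/dt = 0.21P(1 - P/10900) has equilibria where dP/dt = 0, i.e. P = 0 or P = 10900.
The coefficient (1 - P/K) = 0 when P = K, identifying K = 10900 as the carrying capacity.
(a) K = 10900; (b) equilibria P = 0 and P = 10900.


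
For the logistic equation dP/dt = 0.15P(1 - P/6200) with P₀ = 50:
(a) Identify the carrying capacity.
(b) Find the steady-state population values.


Logistic ODE dP/dt = 0.15P(1 - P/6200) has equilibria where dP/dt = 0, i.e. P = 0 or P = 6200.
The coefficient (1 - P/K) = 0 when P = K, identifying K = 6200 as the carrying capacity.
(a) K = 6200; (b) equilibria P = 0 and P = 6200.


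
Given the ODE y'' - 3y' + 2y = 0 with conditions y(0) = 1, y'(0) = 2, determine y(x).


Characteristic roots of r² - 3r + 2 = 0 are 2, 1.
General solution y = c₁ e^(2x) + c₂ e^(x).
Apply y(0) = 1: c₁ + c₂ = 1. Apply y'(0) = 2: 2 c₁ + 1 c₂ = 2.
Solve: c₁ = 1, c₂ = 0.
Particular solution: y = e^(2x) + 0e^(x).


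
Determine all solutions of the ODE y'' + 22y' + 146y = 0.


Characteristic equation: r² + 22r + 146 = 0.
Discriminant is negative; roots r = -11 ± 5i (complex conjugate pair).
General solution uses e^(α x)(C₁ cos(β x) + C₂ sin(β x)): y = e^(-11x)(C₁cos(5x) + C₂sin(5x)).


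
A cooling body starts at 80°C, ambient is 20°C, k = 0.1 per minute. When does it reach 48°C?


From T(t) = T_a + (T₀ - T_a)e^(-kt), set T(t) = 48:
(48 - 20) / (80 - 20) = e^(-0.1t), so t = -ln(0.467)/0.1 ≈ 7.6 minutes.


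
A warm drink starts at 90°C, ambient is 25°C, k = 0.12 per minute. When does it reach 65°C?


From T(t) = T_a + (T₀ - T_a)e^(-kt), set T(t) = 65:
(65 - 25) / (90 - 25) = e^(-0.12t), so t = -ln(0.615)/0.12 ≈ 4.0 minutes.


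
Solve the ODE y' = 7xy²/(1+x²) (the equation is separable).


Separate: dy/y² = 7x/(1+x²) dx.
Integrate LHS: ∫ dy/y² = -1/y.
Integrate RHS via u = 1+x²: (7/2)ln(1+x²) + C.
Result: -1/y = (7/2)ln(1+x²) + C.


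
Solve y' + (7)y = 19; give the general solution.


P(x) = 7, Q(x) = 19; integrating factor μ = e^(7x).
(μ y)' = 19e^(7x) ⇒ μ y = (19/7)e^(7x) + C.
Divide by μ: y = 19/7 + Ce^(-7x).


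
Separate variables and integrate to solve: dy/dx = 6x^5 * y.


Separate variables: dy/y = 6x^5 dx.
Integrate: ln|y| = x^6 + C₀.
Exponentiate: y = Ce^(x^6).


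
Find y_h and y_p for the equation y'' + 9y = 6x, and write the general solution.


Homogeneous: r² + 9 = 0 ⇒ r = ±3i, y_h = C₁cos(3x) + C₂sin(3x).
Polynomial forcing; try y_p = Ax + B. Then y_p'' + 9 y_p = 9(Ax + B) = 6x, so B = 0 and A = 2/3.
General solution: y = C₁cos(3x) + C₂sin(3x) + (2/3)x.


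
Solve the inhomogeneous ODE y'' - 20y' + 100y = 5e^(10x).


Characteristic polynomial (r - 10)² = 0; repeated root r = 10.
y_h = (C₁ + C₂x)e^(10x). Forcing matches the repeated root (resonance), so try y_p = Ax² e^(10x).
Substitute and solve for A: 2A = 5, so A = 5/2.
General solution: y = (C₁ + C₂x + (5/2)x²)e^(10x).


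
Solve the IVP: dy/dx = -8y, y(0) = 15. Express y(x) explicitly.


General solution of y' = -8y is y = Ce^(-8x).
Apply y(0) = 15: C = 15.
Particular solution: y = 15e^(-8x).


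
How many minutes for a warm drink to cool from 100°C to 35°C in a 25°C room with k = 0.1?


From T(t) = T_a + (T₀ - T_a)e^(-kt), set T(t) = 35:
(35 - 25) / (100 - 25) = e^(-0.1t), so t = -ln(0.133)/0.1 ≈ 20.1 minutes.


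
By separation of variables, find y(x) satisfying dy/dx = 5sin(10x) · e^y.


Separate: e^(-y) dy = 5sin(10x) dx.
Integrate: -e^(-y) = -(1/2)cos(10x) + C₀.
Rearrange: e^(-y) = (1/2)cos(10x) + C.


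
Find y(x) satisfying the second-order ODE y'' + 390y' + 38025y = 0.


Characteristic equation: r² + 390r + 38025 = 0, i.e. (r + 195)² = 0.
Repeated root r = -195; include an x factor for the second linearly independent solution.
General solution: y = (C₁ + C₂x)e^(-195x).


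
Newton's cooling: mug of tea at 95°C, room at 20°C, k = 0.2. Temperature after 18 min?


Newton's law: dT/dt = -k(T - T_a) has solution T(t) = T_a + (T₀ - T_a)e^(-kt).
Plug in T_a = 20, T₀ = 95, k = 0.2, t = 18: T(18) = 20 + (75)e^(-3.60) ≈ 22.0°C.


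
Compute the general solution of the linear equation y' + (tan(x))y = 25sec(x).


P(x) = tan(x) ⇒ μ = e^(∫tan(x)dx) = sec(x).
(sec(x) y)' = 25sec²(x) ⇒ sec(x) y = 25tan(x) + C.
Multiply by cos(x): y = 25sin(x) + C·cos(x).


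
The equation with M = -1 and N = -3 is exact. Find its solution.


Check exactness: ∂M/∂y = 0 and ∂N/∂x = 0; equal, so the equation is exact.
Integrate M with respect to x (treating y as constant): ∫M dx = -x + h(y).
Differentiate w.r.t. y and set equal to N: the x-dependent terms already match, leaving h'(y) = -3. Integrate: h(y) = -3y.
So F(x,y) = -x - 3y.
General solution: -x - 3y = C.


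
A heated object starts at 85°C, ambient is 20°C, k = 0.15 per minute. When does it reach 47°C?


From T(t) = T_a + (T₀ - T_a)e^(-kt), set T(t) = 47:
(47 - 20) / (85 - 20) = e^(-0.15t), so t = -ln(0.415)/0.15 ≈ 5.9 minutes.


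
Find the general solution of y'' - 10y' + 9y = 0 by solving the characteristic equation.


Characteristic equation: r² - 10r + 9 = 0.
Factor: (r - 9)(r - 1) = 0 ⇒ r = 9, 1 (distinct real).
General solution: y = C₁e^(9x) + C₂e^(x).


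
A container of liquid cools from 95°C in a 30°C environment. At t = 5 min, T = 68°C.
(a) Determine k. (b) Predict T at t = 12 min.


Newton's law: T(t) = T_a + (T₀ - T_a)e^(-kt).
(a) Use T(5) = 68: (68 - 30)/(95 - 30) = e^(-k·5), so k = -ln(0.585)/5 ≈ 0.1074.
(b) Apply k to t = 12: T(12) = 30 + (65)e^(-1.288) ≈ 47.9°C.


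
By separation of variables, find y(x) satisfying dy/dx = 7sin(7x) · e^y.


Separate: e^(-y) dy = 7sin(7x) dx.
Integrate: -e^(-y) = -cos(7x) + C₀.
Rearrange: e^(-y) = cos(7x) + C.


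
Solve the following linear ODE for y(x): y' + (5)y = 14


P(x) = 5, Q(x) = 14; integrating factor μ = e^(5x).
(μ y)' = 14e^(5x) ⇒ μ y = (14/5)e^(5x) + C.
Divide by μ: y = 14/5 + Ce^(-5x).


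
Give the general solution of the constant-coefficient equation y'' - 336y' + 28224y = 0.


Characteristic equation: r² - 336r + 28224 = 0, i.e. (r - 168)² = 0.
Repeated root r = 168; include an x factor for the second linearly independent solution.
General solution: y = (C₁ + C₂x)e^(168x).


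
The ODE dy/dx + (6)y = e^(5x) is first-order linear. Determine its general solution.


P(x) = 6 ⇒ μ = e^(6x).
(μ y)' = e^(11x) ⇒ μ y = e^(11x)/11 + C.
Divide by μ: y = (1/11)e^(5x) + Ce^(-6x).


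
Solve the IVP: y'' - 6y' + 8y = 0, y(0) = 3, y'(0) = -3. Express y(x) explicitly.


Characteristic roots of r² - 6r + 8 = 0 are 2, 4.
General solution y = c₁ e^(2x) + c₂ e^(4x).
Apply y(0) = 3: c₁ + c₂ = 3. Apply y'(0) = -3: 2 c₁ + 4 c₂ = -3.
Solve: c₁ = 15/2, c₂ = -9/2.
Particular solution: y = (15/2)e^(2x) - (9/2)e^(4x).


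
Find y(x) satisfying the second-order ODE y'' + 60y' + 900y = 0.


Characteristic equation: r² + 60r + 900 = 0, i.e. (r + 30)² = 0.
Repeated root r = -30; include an x factor for the second linearly independent solution.
General solution: y = (C₁ + C₂x)e^(-30x).


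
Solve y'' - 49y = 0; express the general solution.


Characteristic equation: r² - 49 = 0.
Factor: (r - 7)(r + 7) = 0 ⇒ r = 7, -7 (distinct real).
General solution: y = C₁e^(7x) + C₂e^(-7x).


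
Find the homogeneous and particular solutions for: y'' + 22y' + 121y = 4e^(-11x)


Characteristic polynomial (r + 11)² = 0; repeated root r = -11.
y_h = (C₁ + C₂x)e^(-11x). Forcing matches the repeated root (resonance), so try y_p = Ax² e^(-11x).
Substitute and solve for A: 2A = 4, so A = 2.
General solution: y = (C₁ + C₂x + 2x²)e^(-11x).


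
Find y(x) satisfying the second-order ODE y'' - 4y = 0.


Characteristic equation: r² - 4 = 0.
Factor: (r + 2)(r - 2) = 0 ⇒ r = -2, 2 (distinct real).
General solution: y = C₁e^(-2x) + C₂e^(2x).


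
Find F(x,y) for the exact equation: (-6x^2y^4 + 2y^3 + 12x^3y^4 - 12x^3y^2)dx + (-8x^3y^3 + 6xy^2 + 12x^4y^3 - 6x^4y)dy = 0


Check exactness: ∂M/∂y = -24x^2y^3 + 6y^2 + 48x^3y^3 - 24x^3y and ∂N/∂x = -24x^2y^3 + 6y^2 + 48x^3y^3 - 24x^3y; equal, so the equation is exact.
Integrate M with respect to x (treating y as constant): ∫M dx = -2x^3y^4 + 2xy^3 + 3x^4y^4 - 3x^4y^2 + h(y).
Differentiate w.r.t. y and set equal to N: all terms match, so h'(y) = 0 and h is a constant absorbed into C.
General solution: -2x^3y^4 + 2xy^3 + 3x^4y^4 - 3x^4y^2 = C.


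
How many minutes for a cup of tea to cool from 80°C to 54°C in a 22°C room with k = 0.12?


From T(t) = T_a + (T₀ - T_a)e^(-kt), set T(t) = 54:
(54 - 22) / (80 - 22) = e^(-0.12t), so t = -ln(0.552)/0.12 ≈ 5.0 minutes.


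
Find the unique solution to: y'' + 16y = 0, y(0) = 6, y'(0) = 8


Characteristic roots of r² + 16 = 0 are ±4i, so y = C₁cos(4x) + C₂sin(4x).
Apply y(0) = 6: C₁ = 6. Differentiate and apply y'(0) = 8: 4·C₂ = 8, so C₂ = 2.
Particular solution: y = 6cos(4x) + 2sin(4x).


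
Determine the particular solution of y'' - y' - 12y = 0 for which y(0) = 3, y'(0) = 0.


Characteristic roots of r² - r - 12 = 0 are -3, 4.
General solution y = c₁ e^(-3x) + c₂ e^(4x).
Apply y(0) = 3: c₁ + c₂ = 3. Apply y'(0) = 0: -3 c₁ + 4 c₂ = 0.
Solve: c₁ = 12/7, c₂ = 9/7.
Particular solution: y = (12/7)e^(-3x) + (9/7)e^(4x).


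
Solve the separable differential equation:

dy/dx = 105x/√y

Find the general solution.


Separate: √y dy = 105x dx.
Integrate: (2/3)y^(3/2) = (105/2)x² + C.


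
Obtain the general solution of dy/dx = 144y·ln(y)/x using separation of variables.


Separate: dy/[y ln(y)] = 144 dx/x.
Substitute u = ln(y): du/u = 144 dx/x.
Integrate: ln|ln(y)| = 144ln|x| + C₀, hence ln(y) = C·x^144.


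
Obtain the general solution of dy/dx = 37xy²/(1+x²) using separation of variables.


Separate: dy/y² = 37x/(1+x²) dx.
Integrate LHS: ∫ dy/y² = -1/y.
Integrate RHS via u = 1+x²: (37/2)ln(1+x²) + C.
Result: -1/y = (37/2)ln(1+x²) + C.


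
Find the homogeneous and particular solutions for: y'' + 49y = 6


Homogeneous part: r² + 49 = 0 ⇒ r = ±7i, so y_h = C₁cos(7x) + C₂sin(7x).
Try constant y_p = A; plug in: 49A = 6 ⇒ A = 6/49.
General solution: y = C₁cos(7x) + C₂sin(7x) + 6/49.


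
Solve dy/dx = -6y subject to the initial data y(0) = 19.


General solution of y' = -6y is y = Ce^(-6x).
Apply y(0) = 19: C = 19.
Particular solution: y = 19e^(-6x).


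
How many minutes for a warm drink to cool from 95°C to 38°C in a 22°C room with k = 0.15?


From T(t) = T_a + (T₀ - T_a)e^(-kt), set T(t) = 38:
(38 - 22) / (95 - 22) = e^(-0.15t), so t = -ln(0.219)/0.15 ≈ 10.1 minutes.


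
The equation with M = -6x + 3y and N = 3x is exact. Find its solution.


Check exactness: ∂M/∂y = 3 and ∂N/∂x = 3; equal, so the equation is exact.
Integrate M with respect to x (treating y as constant): ∫M dx = -3x^2 + 3xy + h(y).
Differentiate w.r.t. y and set equal to N: all terms match, so h'(y) = 0 and h is a constant absorbed into C.
General solution: -3x^2 + 3xy = C.


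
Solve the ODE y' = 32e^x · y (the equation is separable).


Separate variables: dy/y = 32e^x dx.
Integrate: ln|y| = 32e^x + C₀.
Exponentiate: y = Ce^(32e^x).


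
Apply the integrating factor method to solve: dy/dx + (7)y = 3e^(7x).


P(x) = 7 ⇒ μ = e^(7x).
(μ y)' = 3e^(14x) ⇒ μ y = (3/14)e^(14x) + C.
Divide by μ: y = (3/14)e^(7x) + Ce^(-7x).


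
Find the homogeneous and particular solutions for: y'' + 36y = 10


Homogeneous part: r² + 36 = 0 ⇒ r = ±6i, so y_h = C₁cos(6x) + C₂sin(6x).
Try constant y_p = A; plug in: 36A = 10 ⇒ A = 5/18.
General solution: y = C₁cos(6x) + C₂sin(6x) + 5/18.


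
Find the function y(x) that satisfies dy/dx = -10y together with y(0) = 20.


General solution of y' = -10y is y = Ce^(-10x).
Apply y(0) = 20: C = 20.
Particular solution: y = 20e^(-10x).


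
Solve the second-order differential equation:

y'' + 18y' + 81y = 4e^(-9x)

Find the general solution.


Characteristic polynomial (r + 9)² = 0; repeated root r = -9.
y_h = (C₁ + C₂x)e^(-9x). Forcing matches the repeated root (resonance), so try y_p = Ax² e^(-9x).
Substitute and solve for A: 2A = 4, so A = 2.
General solution: y = (C₁ + C₂x + 2x²)e^(-9x).


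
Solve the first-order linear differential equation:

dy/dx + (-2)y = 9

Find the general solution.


P(x) = -2 ⇒ μ = e^(-2x).
(μ y)' = 9e^(-2x) ⇒ μ y = -(9/2)e^(-2x) + C.
Divide by μ: y = -9/2 + Ce^(2x).


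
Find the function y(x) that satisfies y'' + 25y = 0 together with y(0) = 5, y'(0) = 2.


Characteristic roots of r² + 25 = 0 are ±5i, so y = C₁cos(5x) + C₂sin(5x).
Apply y(0) = 5: C₁ = 5. Differentiate and apply y'(0) = 2: 5·C₂ = 2, so C₂ = 2/5.
Particular solution: y = 5cos(5x) + (2/5)sin(5x).


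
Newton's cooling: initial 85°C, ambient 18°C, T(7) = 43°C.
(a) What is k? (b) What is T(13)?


Newton's law: T(t) = T_a + (T₀ - T_a)e^(-kt).
(a) Use T(7) = 43: (43 - 18)/(85 - 18) = e^(-k·7), so k = -ln(0.373)/7 ≈ 0.1408.
(b) Apply k to t = 13: T(13) = 18 + (67)e^(-1.831) ≈ 28.7°C.


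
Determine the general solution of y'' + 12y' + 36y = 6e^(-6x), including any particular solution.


Characteristic polynomial (r + 6)² = 0; repeated root r = -6.
y_h = (C₁ + C₂x)e^(-6x). Forcing matches the repeated root (resonance), so try y_p = Ax² e^(-6x).
Substitute and solve for A: 2A = 6, so A = 3.
General solution: y = (C₁ + C₂x + 3x²)e^(-6x).


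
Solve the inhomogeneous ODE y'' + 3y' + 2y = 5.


Characteristic roots of r² + 3r + 2 = 0 are -2, -1.
y_h = C₁e^(-2x) + C₂e^(-x).
Constant forcing; try y_p = A. Then 2A = 5 ⇒ A = 5/2.
General solution: y = C₁e^(-2x) + C₂e^(-x) + 5/2.


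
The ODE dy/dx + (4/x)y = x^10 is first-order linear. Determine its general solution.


P(x) = 4/x ⇒ μ = x^4.
(x^4 y)' = x^4·x^10 = x^14.
Integrate: x^4 y = x^15/(15) + C.
Solve for y: y = (1/15)x^11 + C/x^4.


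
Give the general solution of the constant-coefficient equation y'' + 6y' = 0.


Characteristic equation: r² + 6r = 0.
Factor: (r + 6)(r - 0) = 0 ⇒ r = -6, 0 (distinct real).
General solution: y = C₁e^(-6x) + C₂.


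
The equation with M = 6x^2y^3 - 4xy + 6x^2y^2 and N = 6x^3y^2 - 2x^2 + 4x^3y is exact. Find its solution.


Check exactness: ∂M/∂y = 18x^2y^2 - 4x + 12x^2y and ∂N/∂x = 18x^2y^2 - 4x + 12x^2y; equal, so the equation is exact.
Integrate M with respect to x (treating y as constant): ∫M dx = 2x^3y^3 - 2x^2y + 2x^3y^2 + h(y).
Differentiate w.r.t. y and set equal to N: all terms match, so h'(y) = 0 and h is a constant absorbed into C.
General solution: 2x^3y^3 - 2x^2y + 2x^3y^2 = C.


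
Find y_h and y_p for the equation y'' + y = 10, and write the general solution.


Homogeneous part: r² + 1 = 0 ⇒ r = ±1i, so y_h = C₁cos(x) + C₂sin(x).
Try constant y_p = A; plug in: 1A = 10 ⇒ A = 10.
General solution: y = C₁cos(x) + C₂sin(x) + 10.


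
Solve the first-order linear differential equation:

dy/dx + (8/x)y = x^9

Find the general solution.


P(x) = 8/x ⇒ μ = x^8.
(x^8 y)' = x^8·x^9 = x^17.
Integrate: x^8 y = x^18/(18) + C.
Solve for y: y = (1/18)x^10 + C/x^8.


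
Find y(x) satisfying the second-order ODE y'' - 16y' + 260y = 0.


Characteristic equation: r² - 16r + 260 = 0.
Discriminant is negative; roots r = 8 ± 14i (complex conjugate pair).
General solution uses e^(α x)(C₁ cos(β x) + C₂ sin(β x)): y = e^(8x)(C₁cos(14x) + C₂sin(14x)).


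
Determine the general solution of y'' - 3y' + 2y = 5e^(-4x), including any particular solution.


Characteristic roots of r² - 3r + 2 = 0 are 1, 2.
y_h = C₁e^(x) + C₂e^(2x).
Forcing exponent -4 is not a characteristic root; try y_p = Ae^(-4x).
Substitute: A·(16 + (-3)·-4 + (2)) = A·30 = 5, so A = 1/6.
General solution: y = C₁e^(x) + C₂e^(2x) + (1/6)e^(-4x).


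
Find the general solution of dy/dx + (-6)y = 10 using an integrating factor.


P(x) = -6 ⇒ μ = e^(-6x).
(μ y)' = 10e^(-6x) ⇒ μ y = -(5/3)e^(-6x) + C.
Divide by μ: y = -5/3 + Ce^(6x).


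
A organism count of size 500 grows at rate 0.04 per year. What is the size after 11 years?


The ODE dP/dt = 0.04P has solution P(t) = P(0)e^(0.04t).
Substitute P(0) = 500 and t = 11: P(11) = 500 e^(0.44) ≈ 776.


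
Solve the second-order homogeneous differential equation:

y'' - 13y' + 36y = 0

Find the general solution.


Characteristic equation: r² - 13r + 36 = 0.
Factor: (r - 9)(r - 4) = 0 ⇒ r = 9, 4 (distinct real).
General solution: y = C₁e^(9x) + C₂e^(4x).


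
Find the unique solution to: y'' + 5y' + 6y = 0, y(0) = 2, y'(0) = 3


Characteristic roots of r² + 5r + 6 = 0 are -3, -2.
General solution y = c₁ e^(-3x) + c₂ e^(-2x).
Apply y(0) = 2: c₁ + c₂ = 2. Apply y'(0) = 3: -3 c₁ - 2 c₂ = 3.
Solve: c₁ = -7, c₂ = 9.
Particular solution: y = -7e^(-3x) + 9e^(-2x).


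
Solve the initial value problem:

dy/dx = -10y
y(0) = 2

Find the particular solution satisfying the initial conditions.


General solution of y' = -10y is y = Ce^(-10x).
Apply y(0) = 2: C = 2.
Particular solution: y = 2e^(-10x).


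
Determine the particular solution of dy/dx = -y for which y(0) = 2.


General solution of y' = -y is y = Ce^(-x).
Apply y(0) = 2: C = 2.
Particular solution: y = 2e^(-x).


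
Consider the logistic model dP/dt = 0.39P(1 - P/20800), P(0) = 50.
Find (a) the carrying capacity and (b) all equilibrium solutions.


Logistic ODE dP/dt = 0.39P(1 - P/20800) has equilibria where dP/dt = 0, i.e. P = 0 or P = 20800.
The coefficient (1 - P/K) = 0 when P = K, identifying K = 20800 as the carrying capacity.
(a) K = 20800; (b) equilibria P = 0 and P = 20800.


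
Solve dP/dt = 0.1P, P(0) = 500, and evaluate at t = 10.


The ODE dP/dt = 0.1P has solution P(t) = P(0)e^(0.1t).
Substitute P(0) = 500 and t = 10: P(10) = 500 e^(1.00) ≈ 1359.


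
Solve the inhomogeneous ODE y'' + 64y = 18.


Homogeneous part: r² + 64 = 0 ⇒ r = ±8i, so y_h = C₁cos(8x) + C₂sin(8x).
Try constant y_p = A; plug in: 64A = 18 ⇒ A = 9/32.
General solution: y = C₁cos(8x) + C₂sin(8x) + 9/32.


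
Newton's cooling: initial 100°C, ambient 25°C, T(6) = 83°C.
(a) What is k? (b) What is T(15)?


Newton's law: T(t) = T_a + (T₀ - T_a)e^(-kt).
(a) Use T(6) = 83: (83 - 25)/(100 - 25) = e^(-k·6), so k = -ln(0.773)/6 ≈ 0.0428.
(b) Apply k to t = 15: T(15) = 25 + (75)e^(-0.643) ≈ 64.4°C.


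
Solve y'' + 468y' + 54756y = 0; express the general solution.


Characteristic equation: r² + 468r + 54756 = 0, i.e. (r + 234)² = 0.
Repeated root r = -234; include an x factor for the second linearly independent solution.
General solution: y = (C₁ + C₂x)e^(-234x).


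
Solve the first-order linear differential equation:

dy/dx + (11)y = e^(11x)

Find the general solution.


P(x) = 11 ⇒ μ = e^(11x).
(μ y)' = e^(22x) ⇒ μ y = (1/22)e^(22x) + C.
Divide by μ: y = (1/22)e^(11x) + Ce^(-11x).


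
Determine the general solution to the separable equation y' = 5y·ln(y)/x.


Separate: dy/[y ln(y)] = 5 dx/x.
Substitute u = ln(y): du/u = 5 dx/x.
Integrate: ln|ln(y)| = 5ln|x| + C₀, hence ln(y) = C·x^5.


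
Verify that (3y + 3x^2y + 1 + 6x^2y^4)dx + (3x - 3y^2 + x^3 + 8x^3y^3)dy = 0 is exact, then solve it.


Check exactness: ∂M/∂y = 3 + 3x^2 + 24x^2y^3 and ∂N/∂x = 3 + 3x^2 + 24x^2y^3; equal, so the equation is exact.
Integrate M with respect to x (treating y as constant): ∫M dx = 3xy + x^3y + x + 2x^3y^4 + h(y).
Differentiate w.r.t. y and set equal to N: the x-dependent terms already match, leaving h'(y) = -3y^2. Integrate: h(y) = -y^3.
So F(x,y) = 3xy - y^3 + x^3y + x + 2x^3y^4.
General solution: 3xy - y^3 + x^3y + x + 2x^3y^4 = C.


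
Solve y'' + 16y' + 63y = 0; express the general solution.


Characteristic equation: r² + 16r + 63 = 0.
Factor: (r + 7)(r + 9) = 0 ⇒ r = -7, -9 (distinct real).
General solution: y = C₁e^(-7x) + C₂e^(-9x).


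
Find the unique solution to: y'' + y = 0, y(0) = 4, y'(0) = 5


Characteristic roots of r² + 1 = 0 are ±1i, so y = C₁cos(x) + C₂sin(x).
Apply y(0) = 4: C₁ = 4. Differentiate and apply y'(0) = 5: 1·C₂ = 5, so C₂ = 5.
Particular solution: y = 4cos(x) + 5sin(x).


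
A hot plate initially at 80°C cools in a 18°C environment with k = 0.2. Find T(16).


Newton's law: dT/dt = -k(T - T_a) has solution T(t) = T_a + (T₀ - T_a)e^(-kt).
Plug in T_a = 18, T₀ = 80, k = 0.2, t = 16: T(16) = 18 + (62)e^(-3.20) ≈ 20.5°C.


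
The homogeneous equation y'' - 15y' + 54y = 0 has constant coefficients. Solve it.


Characteristic equation: r² - 15r + 54 = 0.
Factor: (r - 6)(r - 9) = 0 ⇒ r = 6, 9 (distinct real).
General solution: y = C₁e^(6x) + C₂e^(9x).


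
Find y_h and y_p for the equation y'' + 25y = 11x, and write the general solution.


Homogeneous: r² + 25 = 0 ⇒ r = ±5i, y_h = C₁cos(5x) + C₂sin(5x).
Polynomial forcing; try y_p = Ax + B. Then y_p'' + 25 y_p = 25(Ax + B) = 11x, so B = 0 and A = 11/25.
General solution: y = C₁cos(5x) + C₂sin(5x) + (11/25)x.


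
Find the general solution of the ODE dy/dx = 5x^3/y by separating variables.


Separate variables: y dy = 5x^3 dx.
Integrate both sides: y²/2 = (5/4)x^4 + C₀.
Multiply by 2: y² = (5/2)x^4 + C.


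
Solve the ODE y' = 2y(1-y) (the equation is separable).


Separate: dy/[y(1-y)] = 2 dx.
Partial fractions: 1/[y(1-y)] = 1/y + 1/(1-y).
Integrate: ln|y/(1-y)| = 2x + C₀.
Solve for y: y = 1/(1 + Ce^(-2x)).


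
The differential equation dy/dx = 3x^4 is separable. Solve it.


Integrate both sides with respect to x: y = ∫ 3x^4 dx = (3/5)x^5 + C.


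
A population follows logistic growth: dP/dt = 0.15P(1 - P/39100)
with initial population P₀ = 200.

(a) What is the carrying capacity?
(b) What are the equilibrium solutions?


Logistic ODE dP/dt = 0.15P(1 - P/39100) has equilibria where dP/dt = 0, i.e. P = 0 or P = 39100.
The coefficient (1 - P/K) = 0 when P = K, identifying K = 39100 as the carrying capacity.
(a) K = 39100; (b) equilibria P = 0 and P = 39100.


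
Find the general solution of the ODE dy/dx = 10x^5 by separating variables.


Integrate both sides with respect to x: y = ∫ 10x^5 dx = (5/3)x^6 + C.


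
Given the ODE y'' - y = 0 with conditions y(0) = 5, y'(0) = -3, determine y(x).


Characteristic roots of r² - 1 = 0 are -1, 1.
General solution y = c₁ e^(-x) + c₂ e^(x).
Apply y(0) = 5: c₁ + c₂ = 5. Apply y'(0) = -3: -1 c₁ + 1 c₂ = -3.
Solve: c₁ = 4, c₂ = 1.
Particular solution: y = 4e^(-x) + e^(x).


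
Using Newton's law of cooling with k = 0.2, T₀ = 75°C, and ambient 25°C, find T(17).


Newton's law: dT/dt = -k(T - T_a) has solution T(t) = T_a + (T₀ - T_a)e^(-kt).
Plug in T_a = 25, T₀ = 75, k = 0.2, t = 17: T(17) = 25 + (50)e^(-3.40) ≈ 26.7°C.


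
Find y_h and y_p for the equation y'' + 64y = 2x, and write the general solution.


Homogeneous: r² + 64 = 0 ⇒ r = ±8i, y_h = C₁cos(8x) + C₂sin(8x).
Polynomial forcing; try y_p = Ax + B. Then y_p'' + 64 y_p = 64(Ax + B) = 2x, so B = 0 and A = 1/32.
General solution: y = C₁cos(8x) + C₂sin(8x) + (1/32)x.


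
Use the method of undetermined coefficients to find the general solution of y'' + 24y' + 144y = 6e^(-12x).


Characteristic polynomial (r + 12)² = 0; repeated root r = -12.
y_h = (C₁ + C₂x)e^(-12x). Forcing matches the repeated root (resonance), so try y_p = Ax² e^(-12x).
Substitute and solve for A: 2A = 6, so A = 3.
General solution: y = (C₁ + C₂x + 3x²)e^(-12x).


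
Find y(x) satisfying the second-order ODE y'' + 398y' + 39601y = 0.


Characteristic equation: r² + 398r + 39601 = 0, i.e. (r + 199)² = 0.
Repeated root r = -199; include an x factor for the second linearly independent solution.
General solution: y = (C₁ + C₂x)e^(-199x).


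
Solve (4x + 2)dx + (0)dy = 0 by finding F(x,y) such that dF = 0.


Check exactness: ∂M/∂y = 0 and ∂N/∂x = 0; equal, so the equation is exact.
Integrate M with respect to x (treating y as constant): ∫M dx = 2x^2 + 2x + h(y).
Differentiate w.r.t. y and set equal to N: all terms match, so h'(y) = 0 and h is a constant absorbed into C.
General solution: 2x^2 + 2x = C.


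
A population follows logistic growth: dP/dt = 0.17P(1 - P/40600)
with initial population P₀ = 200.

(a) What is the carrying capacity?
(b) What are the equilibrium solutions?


Logistic ODE dP/dt = 0.17P(1 - P/40600) has equilibria where dP/dt = 0, i.e. P = 0 or P = 40600.
The coefficient (1 - P/K) = 0 when P = K, identifying K = 40600 as the carrying capacity.
(a) K = 40600; (b) equilibria P = 0 and P = 40600.


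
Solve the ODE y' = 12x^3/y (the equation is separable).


Separate variables: y dy = 12x^3 dx.
Integrate both sides: y²/2 = 3x^4 + C₀.
Multiply by 2: y² = 6x^4 + C.


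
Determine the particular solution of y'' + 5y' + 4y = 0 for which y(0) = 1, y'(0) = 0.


Characteristic roots of r² + 5r + 4 = 0 are -4, -1.
General solution y = c₁ e^(-4x) + c₂ e^(-x).
Apply y(0) = 1: c₁ + c₂ = 1. Apply y'(0) = 0: -4 c₁ - 1 c₂ = 0.
Solve: c₁ = -1/3, c₂ = 4/3.
Particular solution: y = -(1/3)e^(-4x) + (4/3)e^(-x).


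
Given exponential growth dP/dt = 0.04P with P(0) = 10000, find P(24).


The ODE dP/dt = 0.04P has solution P(t) = P(0)e^(0.04t).
Substitute P(0) = 10000 and t = 24: P(24) = 10000 e^(0.96) ≈ 26117.


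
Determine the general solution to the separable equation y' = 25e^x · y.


Separate variables: dy/y = 25e^x dx.
Integrate: ln|y| = 25e^x + C₀.
Exponentiate: y = Ce^(25e^x).


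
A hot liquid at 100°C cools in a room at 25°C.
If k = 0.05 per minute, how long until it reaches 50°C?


From T(t) = T_a + (T₀ - T_a)e^(-kt), set T(t) = 50:
(50 - 25) / (100 - 25) = e^(-0.05t), so t = -ln(0.333)/0.05 ≈ 22.0 minutes.


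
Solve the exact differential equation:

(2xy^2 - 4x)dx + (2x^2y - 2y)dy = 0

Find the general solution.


Check exactness: ∂M/∂y = 4xy and ∂N/∂x = 4xy; equal, so the equation is exact.
Integrate M with respect to x (treating y as constant): ∫M dx = x^2y^2 - 2x^2 + h(y).
Differentiate w.r.t. y and set equal to N: the x-dependent terms already match, leaving h'(y) = -2y. Integrate: h(y) = -y^2.
So F(x,y) = x^2y^2 - y^2 - 2x^2.
General solution: x^2y^2 - y^2 - 2x^2 = C.


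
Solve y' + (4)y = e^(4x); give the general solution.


P(x) = 4 ⇒ μ = e^(4x).
(μ y)' = e^(8x) ⇒ μ y = (1/8)e^(8x) + C.
Divide by μ: y = (1/8)e^(4x) + Ce^(-4x).


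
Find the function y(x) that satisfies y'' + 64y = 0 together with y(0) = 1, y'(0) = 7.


Characteristic roots of r² + 64 = 0 are ±8i, so y = C₁cos(8x) + C₂sin(8x).
Apply y(0) = 1: C₁ = 1. Differentiate and apply y'(0) = 7: 8·C₂ = 7, so C₂ = 7/8.
Particular solution: y = cos(8x) + (7/8)sin(8x).


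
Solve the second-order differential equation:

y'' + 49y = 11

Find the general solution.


Homogeneous part: r² + 49 = 0 ⇒ r = ±7i, so y_h = C₁cos(7x) + C₂sin(7x).
Try constant y_p = A; plug in: 49A = 11 ⇒ A = 11/49.
General solution: y = C₁cos(7x) + C₂sin(7x) + 11/49.


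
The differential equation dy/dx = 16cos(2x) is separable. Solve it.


g(y) = 1, so integrate directly: y = ∫ 16cos(2x) dx = 8sin(2x) + C.


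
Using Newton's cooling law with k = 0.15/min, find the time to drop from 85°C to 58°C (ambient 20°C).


From T(t) = T_a + (T₀ - T_a)e^(-kt), set T(t) = 58:
(58 - 20) / (85 - 20) = e^(-0.15t), so t = -ln(0.585)/0.15 ≈ 3.6 minutes.


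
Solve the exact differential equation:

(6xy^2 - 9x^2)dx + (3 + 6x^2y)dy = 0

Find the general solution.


Check exactness: ∂M/∂y = 12xy and ∂N/∂x = 12xy; equal, so the equation is exact.
Integrate M with respect to x (treating y as constant): ∫M dx = 3x^2y^2 - 3x^3 + h(y).
Differentiate w.r.t. y and set equal to N: the x-dependent terms already match, leaving h'(y) = 3. Integrate: h(y) = 3y.
So F(x,y) = 3y + 3x^2y^2 - 3x^3.
General solution: 3y + 3x^2y^2 - 3x^3 = C.


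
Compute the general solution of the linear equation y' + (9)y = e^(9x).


P(x) = 9 ⇒ μ = e^(9x).
(μ y)' = e^(18x) ⇒ μ y = e^(18x)/18 + C.
Divide by μ: y = (1/18)e^(9x) + Ce^(-9x).


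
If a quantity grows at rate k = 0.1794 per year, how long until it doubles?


Exponential growth: P(t) = P₀ e^(0.1794t). Set P(t)/P₀ = 2: e^(0.1794t) = 2.
Solve: t = ln(2)/0.1794 ≈ 3.86 years.


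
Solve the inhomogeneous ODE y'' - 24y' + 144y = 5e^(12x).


Characteristic polynomial (r - 12)² = 0; repeated root r = 12.
y_h = (C₁ + C₂x)e^(12x). Forcing matches the repeated root (resonance), so try y_p = Ax² e^(12x).
Substitute and solve for A: 2A = 5, so A = 5/2.
General solution: y = (C₁ + C₂x + (5/2)x²)e^(12x).


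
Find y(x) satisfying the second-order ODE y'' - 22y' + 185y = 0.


Characteristic equation: r² - 22r + 185 = 0.
Discriminant is negative; roots r = 11 ± 8i (complex conjugate pair).
General solution uses e^(α x)(C₁ cos(β x) + C₂ sin(β x)): y = e^(11x)(C₁cos(8x) + C₂sin(8x)).


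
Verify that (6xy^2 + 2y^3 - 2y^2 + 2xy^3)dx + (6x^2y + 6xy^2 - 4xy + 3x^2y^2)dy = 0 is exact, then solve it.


Check exactness: ∂M/∂y = 12xy + 6y^2 - 4y + 6xy^2 and ∂N/∂x = 12xy + 6y^2 - 4y + 6xy^2; equal, so the equation is exact.
Integrate M with respect to x (treating y as constant): ∫M dx = 3x^2y^2 + 2xy^3 - 2xy^2 + x^2y^3 + h(y).
Differentiate w.r.t. y and set equal to N: all terms match, so h'(y) = 0 and h is a constant absorbed into C.
General solution: 3x^2y^2 + 2xy^3 - 2xy^2 + x^2y^3 = C.


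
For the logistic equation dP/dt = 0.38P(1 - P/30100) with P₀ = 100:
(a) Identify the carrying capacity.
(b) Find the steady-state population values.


Logistic ODE dP/dt = 0.38P(1 - P/30100) has equilibria where dP/dt = 0, i.e. P = 0 or P = 30100.
The coefficient (1 - P/K) = 0 when P = K, identifying K = 30100 as the carrying capacity.
(a) K = 30100; (b) equilibria P = 0 and P = 30100.


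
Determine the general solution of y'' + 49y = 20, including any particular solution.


Homogeneous part: r² + 49 = 0 ⇒ r = ±7i, so y_h = C₁cos(7x) + C₂sin(7x).
Try constant y_p = A; plug in: 49A = 20 ⇒ A = 20/49.
General solution: y = C₁cos(7x) + C₂sin(7x) + 20/49.


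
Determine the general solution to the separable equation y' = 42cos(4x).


g(y) = 1, so integrate directly: y = ∫ 42cos(4x) dx = (21/2)sin(4x) + C.


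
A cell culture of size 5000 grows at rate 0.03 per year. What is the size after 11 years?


The ODE dP/dt = 0.03P has solution P(t) = P(0)e^(0.03t).
Substitute P(0) = 5000 and t = 11: P(11) = 5000 e^(0.33) ≈ 6955.


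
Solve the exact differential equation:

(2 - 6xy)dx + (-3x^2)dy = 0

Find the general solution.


Check exactness: ∂M/∂y = -6x and ∂N/∂x = -6x; equal, so the equation is exact.
Integrate M with respect to x (treating y as constant): ∫M dx = 2x - 3x^2y + h(y).
Differentiate w.r.t. y and set equal to N: all terms match, so h'(y) = 0 and h is a constant absorbed into C.
General solution: 2x - 3x^2y = C.
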